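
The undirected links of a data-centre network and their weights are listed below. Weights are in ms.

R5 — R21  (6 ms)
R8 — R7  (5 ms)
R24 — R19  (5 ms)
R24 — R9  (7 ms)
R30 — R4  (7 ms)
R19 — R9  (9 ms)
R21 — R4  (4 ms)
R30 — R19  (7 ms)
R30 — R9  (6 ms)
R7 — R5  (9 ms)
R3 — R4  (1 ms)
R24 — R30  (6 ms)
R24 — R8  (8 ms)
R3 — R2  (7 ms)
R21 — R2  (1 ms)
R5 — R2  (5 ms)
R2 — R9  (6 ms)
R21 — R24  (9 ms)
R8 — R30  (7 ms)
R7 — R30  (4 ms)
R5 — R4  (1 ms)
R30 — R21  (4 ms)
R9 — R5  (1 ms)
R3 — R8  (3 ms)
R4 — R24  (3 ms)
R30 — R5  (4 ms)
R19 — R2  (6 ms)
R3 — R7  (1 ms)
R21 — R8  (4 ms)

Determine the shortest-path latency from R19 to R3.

Shortest distances from R19:
R19: 0
R24: 5  (via R19)
R2: 6  (via R19)
R21: 7  (via R2)
R30: 7  (via R19)
R4: 8  (via R24)
R9: 9  (via R19)
R3: 9  (via R4)
Shortest route: R19–R24–R4–R3 = 9 ms.

9 ms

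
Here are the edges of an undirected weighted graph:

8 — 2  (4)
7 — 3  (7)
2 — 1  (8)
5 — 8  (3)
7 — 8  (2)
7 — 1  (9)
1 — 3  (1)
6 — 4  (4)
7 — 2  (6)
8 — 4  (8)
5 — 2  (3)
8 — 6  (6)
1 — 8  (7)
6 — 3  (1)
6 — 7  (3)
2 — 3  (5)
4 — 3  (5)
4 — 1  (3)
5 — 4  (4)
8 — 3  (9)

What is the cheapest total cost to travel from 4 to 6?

Enumerating some paths:
4–6: 4 = 4
4–3–6: 5+1 = 6
4–1–3–6: 3+1+1 = 5
Cheapest is 4–6 at 4.

4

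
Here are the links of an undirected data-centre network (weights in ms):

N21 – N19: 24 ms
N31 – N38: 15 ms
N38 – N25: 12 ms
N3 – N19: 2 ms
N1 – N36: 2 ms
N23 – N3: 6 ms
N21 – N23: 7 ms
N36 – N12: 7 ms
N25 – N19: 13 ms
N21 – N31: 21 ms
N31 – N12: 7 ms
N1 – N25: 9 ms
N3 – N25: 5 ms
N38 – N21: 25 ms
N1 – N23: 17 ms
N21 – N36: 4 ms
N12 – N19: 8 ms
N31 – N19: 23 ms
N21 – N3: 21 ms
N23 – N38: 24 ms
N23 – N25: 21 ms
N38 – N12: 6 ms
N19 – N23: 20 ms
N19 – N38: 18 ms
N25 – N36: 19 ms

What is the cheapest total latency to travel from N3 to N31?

Running Dijkstra from N3:
N3: 0
N19: 2  (via N3)
N25: 5  (via N3)
N23: 6  (via N3)
N12: 10  (via N19)
N21: 13  (via N23)
N1: 14  (via N25)
N38: 16  (via N12)
N36: 16  (via N1)
N31: 17  (via N12)
Shortest route: N3 → N19 → N12 → N31 = 17 ms.

17 ms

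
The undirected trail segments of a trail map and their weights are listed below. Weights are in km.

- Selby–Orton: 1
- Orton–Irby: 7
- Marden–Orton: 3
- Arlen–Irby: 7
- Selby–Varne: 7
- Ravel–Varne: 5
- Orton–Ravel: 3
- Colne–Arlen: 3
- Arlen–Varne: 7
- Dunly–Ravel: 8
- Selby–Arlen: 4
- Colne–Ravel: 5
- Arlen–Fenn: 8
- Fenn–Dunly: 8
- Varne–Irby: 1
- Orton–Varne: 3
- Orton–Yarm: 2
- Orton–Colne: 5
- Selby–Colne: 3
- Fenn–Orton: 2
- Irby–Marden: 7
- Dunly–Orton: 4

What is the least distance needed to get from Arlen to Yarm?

7 km

Compare a few routes:
Arlen → Colne → Selby → Orton → Yarm: 3+3+1+2 = 9
Arlen → Colne → Orton → Yarm: 3+5+2 = 10
Arlen → Selby → Orton → Yarm: 4+1+2 = 7
Cheapest is Arlen → Selby → Orton → Yarm at 7 km.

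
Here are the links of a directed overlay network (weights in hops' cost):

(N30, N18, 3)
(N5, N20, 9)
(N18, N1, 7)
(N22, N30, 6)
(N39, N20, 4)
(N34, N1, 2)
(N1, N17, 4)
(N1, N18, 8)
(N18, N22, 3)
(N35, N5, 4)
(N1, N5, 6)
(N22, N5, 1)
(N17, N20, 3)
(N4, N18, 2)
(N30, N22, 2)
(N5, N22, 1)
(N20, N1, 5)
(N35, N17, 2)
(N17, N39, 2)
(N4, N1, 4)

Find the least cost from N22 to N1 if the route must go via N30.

Best N22 to N30: N22–N30 costing 6
Shortest N30→N1: N30–N18–N1 = 10
Total via N30: 6 + 10 = 16 hops' cost.

16 hops' cost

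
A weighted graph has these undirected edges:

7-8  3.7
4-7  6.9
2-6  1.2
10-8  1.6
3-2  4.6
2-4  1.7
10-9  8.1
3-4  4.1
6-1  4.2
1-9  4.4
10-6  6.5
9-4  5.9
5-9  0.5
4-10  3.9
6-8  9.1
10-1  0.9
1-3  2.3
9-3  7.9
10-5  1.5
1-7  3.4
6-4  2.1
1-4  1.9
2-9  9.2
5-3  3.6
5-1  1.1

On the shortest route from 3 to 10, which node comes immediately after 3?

1

Enumerating some paths:
3–1–10: 2.3+0.9 = 3.2
3–1–5–10: 2.3+1.1+1.5 = 4.9
3–5–10: 3.6+1.5 = 5.1
3–5–1–10: 3.6+1.1+0.9 = 5.6
Cheapest is 3–1–10 at 3.2.
So from 3 the first move is to 1.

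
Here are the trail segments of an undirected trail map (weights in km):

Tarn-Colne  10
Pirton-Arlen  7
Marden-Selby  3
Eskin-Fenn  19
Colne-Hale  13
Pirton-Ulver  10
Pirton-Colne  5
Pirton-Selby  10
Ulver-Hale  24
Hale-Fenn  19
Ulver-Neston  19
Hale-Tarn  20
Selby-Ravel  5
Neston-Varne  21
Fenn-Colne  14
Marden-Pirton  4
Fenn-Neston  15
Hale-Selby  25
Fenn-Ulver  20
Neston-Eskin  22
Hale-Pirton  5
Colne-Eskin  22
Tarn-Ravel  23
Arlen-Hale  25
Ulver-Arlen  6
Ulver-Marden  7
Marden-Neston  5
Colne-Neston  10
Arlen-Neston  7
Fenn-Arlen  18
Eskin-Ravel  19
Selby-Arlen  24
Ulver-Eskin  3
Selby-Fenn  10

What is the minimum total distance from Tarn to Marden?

Candidate routes:
Tarn–Colne–Neston–Marden: 10+10+5 = 25
Tarn–Colne–Pirton–Marden: 10+5+4 = 19
Cheapest is Tarn–Colne–Pirton–Marden at 19 km.

19 km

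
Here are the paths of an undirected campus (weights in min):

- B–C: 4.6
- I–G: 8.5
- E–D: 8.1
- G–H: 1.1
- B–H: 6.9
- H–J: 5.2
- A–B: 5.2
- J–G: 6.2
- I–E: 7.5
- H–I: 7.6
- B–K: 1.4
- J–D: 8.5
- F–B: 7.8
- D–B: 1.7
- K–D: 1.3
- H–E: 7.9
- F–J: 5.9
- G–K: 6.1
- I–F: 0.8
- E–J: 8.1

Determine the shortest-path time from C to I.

13.2 min

Settle nodes by increasing distance from C:
C: 0
B: 4.6  (via C)
K: 6  (via B)
D: 6.3  (via B)
A: 9.8  (via B)
H: 11.5  (via B)
G: 12.1  (via K)
F: 12.4  (via B)
I: 13.2  (via F)
Shortest route: C–B–F–I = 13.2 min.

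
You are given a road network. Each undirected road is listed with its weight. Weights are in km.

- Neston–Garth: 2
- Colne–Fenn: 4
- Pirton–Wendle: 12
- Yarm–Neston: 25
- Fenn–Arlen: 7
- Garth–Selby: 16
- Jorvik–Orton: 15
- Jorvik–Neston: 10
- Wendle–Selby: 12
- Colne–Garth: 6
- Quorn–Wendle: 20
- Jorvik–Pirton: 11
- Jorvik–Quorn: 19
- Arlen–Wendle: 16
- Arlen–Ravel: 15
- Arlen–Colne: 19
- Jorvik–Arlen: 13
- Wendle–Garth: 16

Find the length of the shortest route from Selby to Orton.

Compare a few routes:
Selby - Garth - Neston - Jorvik - Orton: 16+2+10+15 = 43
Selby - Wendle - Pirton - Jorvik - Orton: 12+12+11+15 = 50
Cheapest is Selby - Garth - Neston - Jorvik - Orton at 43 km.

43 km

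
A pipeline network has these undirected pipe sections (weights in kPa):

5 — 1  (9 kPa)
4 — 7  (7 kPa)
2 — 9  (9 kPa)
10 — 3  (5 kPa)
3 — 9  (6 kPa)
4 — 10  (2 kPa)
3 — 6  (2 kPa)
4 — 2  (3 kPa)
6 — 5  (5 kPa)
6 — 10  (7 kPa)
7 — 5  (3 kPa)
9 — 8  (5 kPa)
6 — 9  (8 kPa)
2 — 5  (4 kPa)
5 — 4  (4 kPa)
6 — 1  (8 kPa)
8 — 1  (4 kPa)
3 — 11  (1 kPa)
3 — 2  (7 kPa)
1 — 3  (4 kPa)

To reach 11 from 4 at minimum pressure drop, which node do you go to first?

Enumerating some paths:
4 → 2 → 3 → 11: 3+7+1 = 11
4 → 10 → 3 → 11: 2+5+1 = 8
The minimum is 8 kPa via 4 → 10 → 3 → 11.
So from 4 the first move is to 10.

10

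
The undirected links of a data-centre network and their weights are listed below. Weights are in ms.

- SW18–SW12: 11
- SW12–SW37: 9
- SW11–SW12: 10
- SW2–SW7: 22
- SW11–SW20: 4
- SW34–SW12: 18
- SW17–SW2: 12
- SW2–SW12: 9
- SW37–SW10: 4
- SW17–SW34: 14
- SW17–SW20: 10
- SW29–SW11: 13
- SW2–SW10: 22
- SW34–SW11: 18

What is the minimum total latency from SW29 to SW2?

32 ms

Shortest distances from SW29:
SW29: 0
SW11: 13  (via SW29)
SW20: 17  (via SW11)
SW12: 23  (via SW11)
SW17: 27  (via SW20)
SW34: 31  (via SW11)
SW2: 32  (via SW12)
Shortest route: SW29–SW11–SW12–SW2 = 32 ms.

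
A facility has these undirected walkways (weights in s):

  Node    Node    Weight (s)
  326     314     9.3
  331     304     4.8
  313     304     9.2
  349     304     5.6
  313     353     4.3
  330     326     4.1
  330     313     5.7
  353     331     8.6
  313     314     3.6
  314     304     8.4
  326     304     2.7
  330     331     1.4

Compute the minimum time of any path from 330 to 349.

11.8 s

Running Dijkstra from 330:
330: 0
331: 1.4  (via 330)
326: 4.1  (via 330)
313: 5.7  (via 330)
304: 6.2  (via 331)
314: 9.3  (via 313)
353: 10  (via 331)
349: 11.8  (via 304)
Shortest route: 330–331–304–349 = 11.8 s.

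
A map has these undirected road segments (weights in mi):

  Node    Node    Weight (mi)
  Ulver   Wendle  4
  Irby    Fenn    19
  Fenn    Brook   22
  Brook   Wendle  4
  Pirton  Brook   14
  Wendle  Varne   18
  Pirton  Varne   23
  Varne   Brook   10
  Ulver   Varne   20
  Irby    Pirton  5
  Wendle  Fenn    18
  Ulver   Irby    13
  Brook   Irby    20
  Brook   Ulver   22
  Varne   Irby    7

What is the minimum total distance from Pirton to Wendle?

Candidate routes:
Pirton–Brook–Wendle: 14+4 = 18
Pirton–Irby–Ulver–Wendle: 5+13+4 = 22
Pirton–Irby–Varne–Brook–Wendle: 5+7+10+4 = 26
Cheapest is Pirton–Brook–Wendle at 18 mi.

18 mi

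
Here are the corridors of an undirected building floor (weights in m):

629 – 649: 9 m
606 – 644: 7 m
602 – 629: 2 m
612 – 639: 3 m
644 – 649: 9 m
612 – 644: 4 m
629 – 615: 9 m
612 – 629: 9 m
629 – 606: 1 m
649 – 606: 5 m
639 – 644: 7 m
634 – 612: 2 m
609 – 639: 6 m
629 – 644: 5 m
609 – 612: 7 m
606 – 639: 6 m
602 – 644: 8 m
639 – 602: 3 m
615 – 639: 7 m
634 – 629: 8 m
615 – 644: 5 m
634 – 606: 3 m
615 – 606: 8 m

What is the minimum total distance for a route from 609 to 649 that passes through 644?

Shortest 609→644: 609 → 612 → 644 = 11
Best 644 to 649: 644 → 649 costing 9
Total via 644: 11 + 9 = 20 m.

20 m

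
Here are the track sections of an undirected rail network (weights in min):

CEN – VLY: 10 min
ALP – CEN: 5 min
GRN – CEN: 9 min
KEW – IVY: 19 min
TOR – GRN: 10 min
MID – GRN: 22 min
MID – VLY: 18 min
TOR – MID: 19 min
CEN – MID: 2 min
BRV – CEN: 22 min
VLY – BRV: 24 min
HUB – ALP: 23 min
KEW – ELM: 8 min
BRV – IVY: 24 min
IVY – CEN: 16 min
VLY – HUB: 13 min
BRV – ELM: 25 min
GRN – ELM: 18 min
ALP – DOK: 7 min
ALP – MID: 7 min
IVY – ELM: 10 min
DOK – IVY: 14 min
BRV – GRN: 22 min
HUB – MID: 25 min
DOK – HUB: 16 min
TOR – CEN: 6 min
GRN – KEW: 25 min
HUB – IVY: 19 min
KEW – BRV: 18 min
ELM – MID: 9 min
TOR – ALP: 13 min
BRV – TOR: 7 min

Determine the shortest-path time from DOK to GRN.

Settle nodes by increasing distance from DOK:
DOK: 0
ALP: 7  (via DOK)
CEN: 12  (via ALP)
IVY: 14  (via DOK)
MID: 14  (via ALP)
HUB: 16  (via DOK)
TOR: 18  (via CEN)
GRN: 21  (via CEN)
Shortest route: DOK–ALP–CEN–GRN = 21 min.

21 min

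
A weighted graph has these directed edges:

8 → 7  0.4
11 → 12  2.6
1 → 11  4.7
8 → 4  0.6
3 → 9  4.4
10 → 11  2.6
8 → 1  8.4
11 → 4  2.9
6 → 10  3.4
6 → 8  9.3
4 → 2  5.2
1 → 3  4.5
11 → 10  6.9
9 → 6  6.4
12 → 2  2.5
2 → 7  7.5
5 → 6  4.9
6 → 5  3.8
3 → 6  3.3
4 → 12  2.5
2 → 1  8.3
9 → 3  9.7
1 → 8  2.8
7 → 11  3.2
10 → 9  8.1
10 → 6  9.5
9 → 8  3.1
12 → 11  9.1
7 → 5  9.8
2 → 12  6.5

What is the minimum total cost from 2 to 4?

11.7

Enumerating some paths:
2–7–11–4: 7.5+3.2+2.9 = 13.6
2–1–8–4: 8.3+2.8+0.6 = 11.7
The minimum is 11.7 via 2–1–8–4.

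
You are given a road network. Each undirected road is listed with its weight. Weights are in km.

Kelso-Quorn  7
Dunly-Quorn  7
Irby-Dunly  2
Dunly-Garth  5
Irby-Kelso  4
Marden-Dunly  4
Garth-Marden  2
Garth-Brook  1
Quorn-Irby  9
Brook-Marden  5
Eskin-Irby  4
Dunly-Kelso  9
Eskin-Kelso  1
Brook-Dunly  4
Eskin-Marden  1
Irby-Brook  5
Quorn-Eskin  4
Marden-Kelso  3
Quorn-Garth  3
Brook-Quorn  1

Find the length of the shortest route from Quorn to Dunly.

5 km

Shortest distances from Quorn:
Quorn: 0
Brook: 1  (via Quorn)
Garth: 2  (via Brook)
Eskin: 4  (via Quorn)
Marden: 4  (via Garth)
Dunly: 5  (via Brook)
Shortest route: Quorn → Brook → Dunly = 5 km.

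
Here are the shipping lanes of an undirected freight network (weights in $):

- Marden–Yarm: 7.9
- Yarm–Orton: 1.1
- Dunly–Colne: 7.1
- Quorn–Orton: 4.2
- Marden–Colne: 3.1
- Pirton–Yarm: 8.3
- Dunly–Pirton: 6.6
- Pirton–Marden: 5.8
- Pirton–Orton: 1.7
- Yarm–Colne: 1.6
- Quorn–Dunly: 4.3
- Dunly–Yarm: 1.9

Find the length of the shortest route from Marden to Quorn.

Settle nodes by increasing distance from Marden:
Marden: 0
Colne: 3.1  (via Marden)
Yarm: 4.7  (via Colne)
Orton: 5.8  (via Yarm)
Pirton: 5.8  (via Marden)
Dunly: 6.6  (via Yarm)
Quorn: 10  (via Orton)
Shortest route: Marden–Colne–Yarm–Orton–Quorn = $10.

$10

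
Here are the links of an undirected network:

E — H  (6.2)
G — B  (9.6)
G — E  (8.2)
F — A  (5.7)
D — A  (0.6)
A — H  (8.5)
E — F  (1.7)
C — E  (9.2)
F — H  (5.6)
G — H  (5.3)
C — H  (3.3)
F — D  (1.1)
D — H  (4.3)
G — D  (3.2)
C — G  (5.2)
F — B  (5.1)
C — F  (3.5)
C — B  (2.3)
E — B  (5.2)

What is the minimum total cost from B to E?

Compare a few routes:
B - F - E: 5.1+1.7 = 6.8
B - E: 5.2 = 5.2
B - C - F - E: 2.3+3.5+1.7 = 7.5
The minimum is 5.2 via B - E.

5.2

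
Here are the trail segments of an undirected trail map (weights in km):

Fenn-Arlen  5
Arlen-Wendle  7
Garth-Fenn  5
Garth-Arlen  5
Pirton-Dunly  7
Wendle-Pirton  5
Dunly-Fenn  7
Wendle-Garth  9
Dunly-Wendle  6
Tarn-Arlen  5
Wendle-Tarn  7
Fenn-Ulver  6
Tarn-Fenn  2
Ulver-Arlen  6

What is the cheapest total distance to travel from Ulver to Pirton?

18 km

Compare a few routes:
Ulver–Fenn–Dunly–Pirton: 6+7+7 = 20
Ulver–Fenn–Tarn–Wendle–Pirton: 6+2+7+5 = 20
Ulver–Arlen–Wendle–Pirton: 6+7+5 = 18
The minimum is 18 km via Ulver–Arlen–Wendle–Pirton.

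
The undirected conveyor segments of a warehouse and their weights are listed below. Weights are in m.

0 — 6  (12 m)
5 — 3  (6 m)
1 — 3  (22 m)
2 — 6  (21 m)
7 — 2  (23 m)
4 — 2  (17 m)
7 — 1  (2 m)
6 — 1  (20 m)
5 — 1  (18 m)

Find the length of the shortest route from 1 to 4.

Candidate routes:
1–6–2–4: 20+21+17 = 58
1–7–2–4: 2+23+17 = 42
Cheapest is 1–7–2–4 at 42 m.

42 m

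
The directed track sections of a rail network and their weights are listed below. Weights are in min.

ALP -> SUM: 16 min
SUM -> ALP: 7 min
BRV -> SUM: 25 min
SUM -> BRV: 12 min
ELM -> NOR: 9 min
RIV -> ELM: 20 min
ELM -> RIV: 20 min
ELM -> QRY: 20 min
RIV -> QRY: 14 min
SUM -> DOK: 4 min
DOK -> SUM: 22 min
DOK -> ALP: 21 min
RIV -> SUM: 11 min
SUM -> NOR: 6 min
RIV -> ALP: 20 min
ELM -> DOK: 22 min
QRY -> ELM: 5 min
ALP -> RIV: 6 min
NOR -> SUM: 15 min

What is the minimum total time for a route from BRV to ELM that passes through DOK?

Shortest BRV→DOK: BRV → SUM → DOK = 29
Best DOK to ELM: DOK → ALP → RIV → QRY → ELM costing 46
Total via DOK: 29 + 46 = 75 min.

75 min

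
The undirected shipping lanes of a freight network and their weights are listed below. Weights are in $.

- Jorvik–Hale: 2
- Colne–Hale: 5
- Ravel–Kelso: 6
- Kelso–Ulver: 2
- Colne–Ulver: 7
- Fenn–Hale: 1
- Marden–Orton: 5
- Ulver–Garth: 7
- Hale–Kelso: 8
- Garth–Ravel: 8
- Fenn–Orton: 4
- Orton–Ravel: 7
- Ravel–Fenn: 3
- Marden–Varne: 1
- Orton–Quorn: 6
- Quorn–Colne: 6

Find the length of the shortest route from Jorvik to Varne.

Running Dijkstra from Jorvik:
Jorvik: 0
Hale: 2  (via Jorvik)
Fenn: 3  (via Hale)
Ravel: 6  (via Fenn)
Orton: 7  (via Fenn)
Colne: 7  (via Hale)
Kelso: 10  (via Hale)
Ulver: 12  (via Kelso)
Marden: 12  (via Orton)
Quorn: 13  (via Orton)
Varne: 13  (via Marden)
Shortest route: Jorvik → Hale → Fenn → Orton → Marden → Varne = $13.

$13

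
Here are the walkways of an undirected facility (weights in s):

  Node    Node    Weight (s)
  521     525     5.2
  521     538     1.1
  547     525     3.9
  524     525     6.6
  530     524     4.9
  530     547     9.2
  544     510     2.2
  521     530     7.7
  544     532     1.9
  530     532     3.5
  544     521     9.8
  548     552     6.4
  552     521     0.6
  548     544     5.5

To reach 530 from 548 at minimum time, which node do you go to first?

Candidate routes:
548–544–532–530: 5.5+1.9+3.5 = 10.9
548–552–521–530: 6.4+0.6+7.7 = 14.7
Cheapest is 548–544–532–530 at 10.9 s.
So from 548 the first move is to 544.

544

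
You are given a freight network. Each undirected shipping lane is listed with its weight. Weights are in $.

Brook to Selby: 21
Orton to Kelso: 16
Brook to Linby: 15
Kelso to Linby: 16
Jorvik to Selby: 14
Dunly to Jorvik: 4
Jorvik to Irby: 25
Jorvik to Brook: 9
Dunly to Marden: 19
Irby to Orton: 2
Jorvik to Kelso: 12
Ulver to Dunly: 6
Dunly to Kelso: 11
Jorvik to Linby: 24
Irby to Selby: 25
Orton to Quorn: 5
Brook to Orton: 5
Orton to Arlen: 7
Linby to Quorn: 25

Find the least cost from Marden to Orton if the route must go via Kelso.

$46

Shortest Marden→Kelso: Marden → Dunly → Kelso = 30
Shortest Kelso→Orton: Kelso → Orton = 16
Total via Kelso: 30 + 16 = $46.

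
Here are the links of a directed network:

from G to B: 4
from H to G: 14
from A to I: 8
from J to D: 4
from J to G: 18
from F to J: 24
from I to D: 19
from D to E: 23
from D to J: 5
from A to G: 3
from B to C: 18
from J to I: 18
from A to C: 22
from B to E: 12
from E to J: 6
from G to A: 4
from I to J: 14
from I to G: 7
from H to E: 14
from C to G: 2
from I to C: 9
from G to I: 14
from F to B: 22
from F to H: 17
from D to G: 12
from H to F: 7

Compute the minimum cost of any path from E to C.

33

Enumerating some paths:
E–J–D–G–A–I–C: 6+4+12+4+8+9 = 43
E–J–I–C: 6+18+9 = 33
Cheapest is E–J–I–C at 33.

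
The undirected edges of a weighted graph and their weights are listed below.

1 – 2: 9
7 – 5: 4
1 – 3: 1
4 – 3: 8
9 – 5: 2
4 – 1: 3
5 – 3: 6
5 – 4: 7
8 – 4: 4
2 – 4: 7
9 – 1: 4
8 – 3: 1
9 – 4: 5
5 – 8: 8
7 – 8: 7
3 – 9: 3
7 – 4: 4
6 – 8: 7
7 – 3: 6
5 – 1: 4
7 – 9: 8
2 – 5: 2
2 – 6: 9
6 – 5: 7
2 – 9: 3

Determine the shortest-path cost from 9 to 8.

4

Running Dijkstra from 9:
9: 0
5: 2  (via 9)
2: 3  (via 9)
3: 3  (via 9)
1: 4  (via 9)
8: 4  (via 3)
Shortest route: 9–3–8 = 4.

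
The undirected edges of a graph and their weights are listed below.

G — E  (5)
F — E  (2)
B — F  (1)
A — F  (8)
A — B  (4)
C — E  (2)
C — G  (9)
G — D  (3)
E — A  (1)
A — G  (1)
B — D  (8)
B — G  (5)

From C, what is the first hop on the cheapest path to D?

E

Candidate routes:
C → E → A → G → D: 2+1+1+3 = 7
C → E → G → D: 2+5+3 = 10
The minimum is 7 via C → E → A → G → D.
So from C the first move is to E.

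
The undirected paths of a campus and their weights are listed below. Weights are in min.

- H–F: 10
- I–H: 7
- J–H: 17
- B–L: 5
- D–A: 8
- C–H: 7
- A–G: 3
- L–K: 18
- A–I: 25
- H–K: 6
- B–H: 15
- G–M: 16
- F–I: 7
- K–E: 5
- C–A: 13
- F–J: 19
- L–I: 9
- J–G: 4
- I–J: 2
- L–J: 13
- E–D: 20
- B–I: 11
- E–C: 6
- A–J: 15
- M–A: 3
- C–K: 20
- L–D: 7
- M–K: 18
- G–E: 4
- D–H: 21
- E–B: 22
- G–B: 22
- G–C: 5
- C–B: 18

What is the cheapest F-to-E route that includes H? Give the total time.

21 min

Shortest F→H: F–H = 10
Shortest H→E: H–K–E = 11
Total via H: 10 + 11 = 21 min.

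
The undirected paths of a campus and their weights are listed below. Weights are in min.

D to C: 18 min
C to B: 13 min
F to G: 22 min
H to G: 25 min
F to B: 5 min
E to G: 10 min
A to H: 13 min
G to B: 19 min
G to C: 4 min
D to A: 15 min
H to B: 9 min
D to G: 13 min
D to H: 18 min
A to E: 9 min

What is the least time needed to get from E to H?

22 min

Enumerating some paths:
E–G–H: 10+25 = 35
E–A–H: 9+13 = 22
The minimum is 22 min via E–A–H.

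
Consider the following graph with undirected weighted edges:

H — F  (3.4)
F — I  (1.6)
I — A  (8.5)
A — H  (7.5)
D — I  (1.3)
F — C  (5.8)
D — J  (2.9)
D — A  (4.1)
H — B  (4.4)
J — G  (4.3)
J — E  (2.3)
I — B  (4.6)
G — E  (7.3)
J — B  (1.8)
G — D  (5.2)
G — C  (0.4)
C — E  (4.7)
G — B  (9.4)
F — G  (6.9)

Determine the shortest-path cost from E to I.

Candidate routes:
E → C → F → I: 4.7+5.8+1.6 = 12.1
E → J → D → I: 2.3+2.9+1.3 = 6.5
E → J → B → I: 2.3+1.8+4.6 = 8.7
E → C → G → D → I: 4.7+0.4+5.2+1.3 = 11.6
Cheapest is E → J → D → I at 6.5.

6.5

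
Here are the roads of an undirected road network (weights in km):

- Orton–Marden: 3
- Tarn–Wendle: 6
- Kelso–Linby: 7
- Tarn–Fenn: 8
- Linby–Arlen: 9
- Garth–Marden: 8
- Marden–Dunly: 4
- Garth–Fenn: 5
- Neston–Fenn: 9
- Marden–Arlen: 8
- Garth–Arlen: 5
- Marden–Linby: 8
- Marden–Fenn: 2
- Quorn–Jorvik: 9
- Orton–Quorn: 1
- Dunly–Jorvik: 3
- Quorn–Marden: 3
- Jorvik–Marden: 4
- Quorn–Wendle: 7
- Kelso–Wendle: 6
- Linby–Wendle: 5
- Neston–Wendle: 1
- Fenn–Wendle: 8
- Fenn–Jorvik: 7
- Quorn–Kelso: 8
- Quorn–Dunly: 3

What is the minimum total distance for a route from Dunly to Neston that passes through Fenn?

15 km

Best Dunly to Fenn: Dunly → Marden → Fenn costing 6
Best Fenn to Neston: Fenn → Neston costing 9
Total via Fenn: 6 + 9 = 15 km.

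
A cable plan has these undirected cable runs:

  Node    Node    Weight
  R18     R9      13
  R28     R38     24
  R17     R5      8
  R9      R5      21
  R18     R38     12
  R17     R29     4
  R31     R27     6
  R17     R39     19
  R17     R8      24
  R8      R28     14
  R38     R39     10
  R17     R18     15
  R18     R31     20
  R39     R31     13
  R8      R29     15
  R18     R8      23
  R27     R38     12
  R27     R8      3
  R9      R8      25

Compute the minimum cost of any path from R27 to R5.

Compare a few routes:
R27 - R31 - R39 - R17 - R5: 6+13+19+8 = 46
R27 - R8 - R29 - R17 - R5: 3+15+4+8 = 30
R27 - R8 - R17 - R5: 3+24+8 = 35
R27 - R38 - R18 - R17 - R5: 12+12+15+8 = 47
The minimum is 30 via R27 - R8 - R29 - R17 - R5.

30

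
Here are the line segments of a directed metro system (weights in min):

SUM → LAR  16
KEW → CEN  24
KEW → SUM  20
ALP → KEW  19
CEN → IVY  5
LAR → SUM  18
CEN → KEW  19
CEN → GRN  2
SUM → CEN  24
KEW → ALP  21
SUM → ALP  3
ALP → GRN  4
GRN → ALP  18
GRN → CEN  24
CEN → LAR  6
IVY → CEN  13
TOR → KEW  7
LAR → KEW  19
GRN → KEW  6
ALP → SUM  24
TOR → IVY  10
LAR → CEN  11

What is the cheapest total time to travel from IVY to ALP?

Enumerating some paths:
IVY–CEN–GRN–ALP: 13+2+18 = 33
IVY–CEN–GRN–KEW–ALP: 13+2+6+21 = 42
IVY–CEN–LAR–SUM–ALP: 13+6+18+3 = 40
The minimum is 33 min via IVY–CEN–GRN–ALP.

33 min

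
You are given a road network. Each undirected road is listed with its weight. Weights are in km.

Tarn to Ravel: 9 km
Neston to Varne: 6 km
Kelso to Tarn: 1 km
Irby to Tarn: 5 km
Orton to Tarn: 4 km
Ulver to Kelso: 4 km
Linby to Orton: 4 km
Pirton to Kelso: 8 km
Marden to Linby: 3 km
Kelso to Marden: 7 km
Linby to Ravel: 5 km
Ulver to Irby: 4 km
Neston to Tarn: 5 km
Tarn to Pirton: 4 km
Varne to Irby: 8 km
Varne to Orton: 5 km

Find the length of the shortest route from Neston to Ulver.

Enumerating some paths:
Neston → Varne → Orton → Tarn → Kelso → Ulver: 6+5+4+1+4 = 20
Neston → Tarn → Irby → Ulver: 5+5+4 = 14
Neston → Varne → Irby → Ulver: 6+8+4 = 18
Neston → Tarn → Kelso → Ulver: 5+1+4 = 10
The minimum is 10 km via Neston → Tarn → Kelso → Ulver.

10 km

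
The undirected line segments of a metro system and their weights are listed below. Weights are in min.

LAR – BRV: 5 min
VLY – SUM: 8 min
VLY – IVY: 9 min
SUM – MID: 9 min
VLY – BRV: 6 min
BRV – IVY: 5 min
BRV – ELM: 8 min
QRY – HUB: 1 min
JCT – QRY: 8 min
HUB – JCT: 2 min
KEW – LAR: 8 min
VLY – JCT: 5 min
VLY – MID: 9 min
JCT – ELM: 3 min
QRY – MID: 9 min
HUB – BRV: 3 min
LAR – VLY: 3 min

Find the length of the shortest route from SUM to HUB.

15 min

Candidate routes:
SUM–VLY–JCT–HUB: 8+5+2 = 15
SUM–MID–QRY–HUB: 9+9+1 = 19
SUM–VLY–BRV–HUB: 8+6+3 = 17
SUM–VLY–LAR–BRV–HUB: 8+3+5+3 = 19
The minimum is 15 min via SUM–VLY–JCT–HUB.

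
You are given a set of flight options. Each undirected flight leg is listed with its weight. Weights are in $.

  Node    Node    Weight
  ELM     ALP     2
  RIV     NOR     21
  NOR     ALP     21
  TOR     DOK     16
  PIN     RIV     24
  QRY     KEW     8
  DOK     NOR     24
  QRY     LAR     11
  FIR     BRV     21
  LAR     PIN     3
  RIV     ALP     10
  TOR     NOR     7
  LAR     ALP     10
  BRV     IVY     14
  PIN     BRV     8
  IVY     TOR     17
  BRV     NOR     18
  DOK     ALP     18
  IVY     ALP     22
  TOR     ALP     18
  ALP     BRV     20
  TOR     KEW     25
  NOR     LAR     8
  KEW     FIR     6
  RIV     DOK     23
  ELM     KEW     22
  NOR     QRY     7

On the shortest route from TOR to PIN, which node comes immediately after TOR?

Enumerating some paths:
TOR - NOR - QRY - LAR - PIN: 7+7+11+3 = 28
TOR - NOR - LAR - PIN: 7+8+3 = 18
Cheapest is TOR - NOR - LAR - PIN at $18.
So from TOR the first move is to NOR.

NOR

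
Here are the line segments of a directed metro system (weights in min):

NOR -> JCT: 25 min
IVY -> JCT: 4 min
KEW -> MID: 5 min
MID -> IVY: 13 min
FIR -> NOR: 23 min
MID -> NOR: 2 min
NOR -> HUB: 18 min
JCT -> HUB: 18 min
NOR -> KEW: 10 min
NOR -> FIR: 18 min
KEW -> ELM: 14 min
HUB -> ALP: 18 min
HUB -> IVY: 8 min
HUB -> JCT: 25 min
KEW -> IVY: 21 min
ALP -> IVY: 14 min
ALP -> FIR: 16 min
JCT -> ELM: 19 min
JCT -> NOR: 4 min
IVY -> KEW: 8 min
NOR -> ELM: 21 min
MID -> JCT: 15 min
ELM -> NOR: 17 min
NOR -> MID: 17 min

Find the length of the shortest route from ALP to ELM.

Compare a few routes:
ALP–IVY–KEW–ELM: 14+8+14 = 36
ALP–IVY–JCT–ELM: 14+4+19 = 37
The minimum is 36 min via ALP–IVY–KEW–ELM.

36 min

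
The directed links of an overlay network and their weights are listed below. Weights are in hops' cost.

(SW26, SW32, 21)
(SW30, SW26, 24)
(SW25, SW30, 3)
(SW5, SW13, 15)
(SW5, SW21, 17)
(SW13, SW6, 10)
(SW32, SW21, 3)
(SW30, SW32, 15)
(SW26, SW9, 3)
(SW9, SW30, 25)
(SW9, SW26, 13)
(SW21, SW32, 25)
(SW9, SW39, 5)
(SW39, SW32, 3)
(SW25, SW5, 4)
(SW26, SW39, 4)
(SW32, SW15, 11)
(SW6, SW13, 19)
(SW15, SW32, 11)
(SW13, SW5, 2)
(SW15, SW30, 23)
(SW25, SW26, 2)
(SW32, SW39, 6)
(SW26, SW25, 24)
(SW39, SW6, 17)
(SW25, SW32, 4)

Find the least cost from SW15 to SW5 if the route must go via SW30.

Shortest SW15→SW30: SW15–SW30 = 23
Best SW30 to SW5: SW30–SW26–SW25–SW5 costing 52
Total via SW30: 23 + 52 = 75 hops' cost.

75 hops' cost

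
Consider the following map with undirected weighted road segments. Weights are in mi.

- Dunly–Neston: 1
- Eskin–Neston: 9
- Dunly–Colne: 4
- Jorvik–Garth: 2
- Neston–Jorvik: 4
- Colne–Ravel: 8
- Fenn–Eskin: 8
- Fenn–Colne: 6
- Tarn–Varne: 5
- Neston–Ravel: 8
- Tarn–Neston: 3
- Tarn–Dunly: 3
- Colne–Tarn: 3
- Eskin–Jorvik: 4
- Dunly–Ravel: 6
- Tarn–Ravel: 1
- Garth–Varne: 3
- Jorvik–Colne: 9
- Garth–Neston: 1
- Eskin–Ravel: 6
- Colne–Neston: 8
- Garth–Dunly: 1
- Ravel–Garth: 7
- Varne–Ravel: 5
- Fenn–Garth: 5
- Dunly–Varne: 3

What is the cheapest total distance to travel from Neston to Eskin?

7 mi

Candidate routes:
Neston → Dunly → Garth → Jorvik → Eskin: 1+1+2+4 = 8
Neston → Eskin: 9 = 9
Neston → Garth → Jorvik → Eskin: 1+2+4 = 7
Neston → Jorvik → Eskin: 4+4 = 8
The minimum is 7 mi via Neston → Garth → Jorvik → Eskin.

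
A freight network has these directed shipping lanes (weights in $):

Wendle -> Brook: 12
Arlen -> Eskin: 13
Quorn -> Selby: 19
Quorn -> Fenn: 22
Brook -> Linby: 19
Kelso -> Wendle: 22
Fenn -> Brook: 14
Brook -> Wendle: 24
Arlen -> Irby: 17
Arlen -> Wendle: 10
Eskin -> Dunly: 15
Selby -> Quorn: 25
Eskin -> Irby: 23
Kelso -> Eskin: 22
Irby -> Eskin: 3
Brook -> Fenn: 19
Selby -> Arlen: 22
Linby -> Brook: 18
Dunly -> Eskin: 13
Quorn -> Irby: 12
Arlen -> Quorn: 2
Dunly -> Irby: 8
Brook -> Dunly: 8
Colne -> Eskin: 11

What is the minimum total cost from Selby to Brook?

$44

Shortest distances from Selby:
Selby: 0
Arlen: 22  (via Selby)
Quorn: 24  (via Arlen)
Wendle: 32  (via Arlen)
Eskin: 35  (via Arlen)
Irby: 36  (via Quorn)
Brook: 44  (via Wendle)
Shortest route: Selby → Arlen → Wendle → Brook = $44.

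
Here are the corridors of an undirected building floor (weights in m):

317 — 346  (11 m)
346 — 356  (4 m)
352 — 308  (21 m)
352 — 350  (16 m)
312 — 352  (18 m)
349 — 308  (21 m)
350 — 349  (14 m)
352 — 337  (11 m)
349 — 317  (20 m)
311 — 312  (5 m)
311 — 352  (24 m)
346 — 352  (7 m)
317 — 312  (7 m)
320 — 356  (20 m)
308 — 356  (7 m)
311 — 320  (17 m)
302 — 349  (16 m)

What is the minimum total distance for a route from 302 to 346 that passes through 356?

48 m

Best 302 to 356: 302–349–308–356 costing 44
Shortest 356→346: 356–346 = 4
Total via 356: 44 + 4 = 48 m.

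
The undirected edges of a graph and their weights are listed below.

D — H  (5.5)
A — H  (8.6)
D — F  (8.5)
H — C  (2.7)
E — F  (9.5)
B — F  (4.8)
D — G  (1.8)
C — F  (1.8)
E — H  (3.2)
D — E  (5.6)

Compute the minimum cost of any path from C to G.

10

Compare a few routes:
C–F–D–G: 1.8+8.5+1.8 = 12.1
C–H–E–D–G: 2.7+3.2+5.6+1.8 = 13.3
C–H–D–G: 2.7+5.5+1.8 = 10
The minimum is 10 via C–H–D–G.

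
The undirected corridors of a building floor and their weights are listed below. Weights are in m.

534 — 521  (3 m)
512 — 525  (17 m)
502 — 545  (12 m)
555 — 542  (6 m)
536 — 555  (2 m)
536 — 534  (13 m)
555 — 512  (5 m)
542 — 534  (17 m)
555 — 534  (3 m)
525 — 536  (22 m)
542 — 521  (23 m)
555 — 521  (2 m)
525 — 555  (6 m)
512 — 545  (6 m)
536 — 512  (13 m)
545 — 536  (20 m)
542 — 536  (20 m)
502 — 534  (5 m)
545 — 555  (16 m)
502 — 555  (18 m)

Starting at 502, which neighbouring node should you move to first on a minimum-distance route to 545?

Compare a few routes:
502–545: 12 = 12
502–534–555–512–545: 5+3+5+6 = 19
Cheapest is 502–545 at 12 m.
So from 502 the first move is to 545.

545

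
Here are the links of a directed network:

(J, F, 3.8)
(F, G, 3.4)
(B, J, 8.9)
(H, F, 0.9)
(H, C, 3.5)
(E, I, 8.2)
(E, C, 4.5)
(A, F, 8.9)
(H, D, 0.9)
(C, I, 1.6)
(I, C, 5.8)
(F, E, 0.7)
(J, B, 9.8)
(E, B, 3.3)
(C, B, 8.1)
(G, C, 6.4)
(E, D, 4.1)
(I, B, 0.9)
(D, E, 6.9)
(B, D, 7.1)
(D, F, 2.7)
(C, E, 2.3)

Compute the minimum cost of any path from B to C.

15

Shortest distances from B:
B: 0
D: 7.1  (via B)
J: 8.9  (via B)
F: 9.8  (via D)
E: 10.5  (via F)
G: 13.2  (via F)
C: 15  (via E)
Shortest route: B–D–F–E–C = 15.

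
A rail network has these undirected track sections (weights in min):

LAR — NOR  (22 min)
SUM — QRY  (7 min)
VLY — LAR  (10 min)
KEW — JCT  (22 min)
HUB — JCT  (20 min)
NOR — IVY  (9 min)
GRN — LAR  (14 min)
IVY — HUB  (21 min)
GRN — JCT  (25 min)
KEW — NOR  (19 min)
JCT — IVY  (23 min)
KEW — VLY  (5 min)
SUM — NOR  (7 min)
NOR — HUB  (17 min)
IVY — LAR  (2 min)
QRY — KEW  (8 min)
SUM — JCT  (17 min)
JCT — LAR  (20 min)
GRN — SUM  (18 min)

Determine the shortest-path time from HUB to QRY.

Running Dijkstra from HUB:
HUB: 0
NOR: 17  (via HUB)
JCT: 20  (via HUB)
IVY: 21  (via HUB)
LAR: 23  (via IVY)
SUM: 24  (via NOR)
QRY: 31  (via SUM)
Shortest route: HUB–NOR–SUM–QRY = 31 min.

31 min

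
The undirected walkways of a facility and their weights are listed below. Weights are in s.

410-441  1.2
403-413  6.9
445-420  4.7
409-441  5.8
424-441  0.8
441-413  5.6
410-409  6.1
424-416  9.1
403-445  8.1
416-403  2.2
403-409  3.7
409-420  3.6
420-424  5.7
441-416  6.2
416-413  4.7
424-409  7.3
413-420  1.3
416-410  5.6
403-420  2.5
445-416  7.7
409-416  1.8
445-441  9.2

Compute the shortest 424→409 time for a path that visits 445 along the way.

18.3 s

Shortest 424→445: 424 → 441 → 445 = 10
Best 445 to 409: 445 → 420 → 409 costing 8.3
Total via 445: 10 + 8.3 = 18.3 s.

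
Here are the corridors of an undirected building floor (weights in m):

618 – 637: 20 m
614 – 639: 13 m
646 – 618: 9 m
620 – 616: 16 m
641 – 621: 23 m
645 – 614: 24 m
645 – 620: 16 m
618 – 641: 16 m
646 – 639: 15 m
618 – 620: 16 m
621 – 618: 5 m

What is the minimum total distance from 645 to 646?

Shortest distances from 645:
645: 0
620: 16  (via 645)
614: 24  (via 645)
618: 32  (via 620)
616: 32  (via 620)
639: 37  (via 614)
621: 37  (via 618)
646: 41  (via 618)
Shortest route: 645–620–618–646 = 41 m.

41 m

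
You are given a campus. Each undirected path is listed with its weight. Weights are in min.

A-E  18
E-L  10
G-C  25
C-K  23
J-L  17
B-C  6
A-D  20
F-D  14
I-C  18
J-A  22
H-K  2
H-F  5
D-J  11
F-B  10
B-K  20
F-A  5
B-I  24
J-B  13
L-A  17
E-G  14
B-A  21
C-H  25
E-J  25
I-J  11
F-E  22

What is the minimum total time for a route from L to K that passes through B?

Best L to B: L → J → B costing 30
Best B to K: B → F → H → K costing 17
Total via B: 30 + 17 = 47 min.

47 min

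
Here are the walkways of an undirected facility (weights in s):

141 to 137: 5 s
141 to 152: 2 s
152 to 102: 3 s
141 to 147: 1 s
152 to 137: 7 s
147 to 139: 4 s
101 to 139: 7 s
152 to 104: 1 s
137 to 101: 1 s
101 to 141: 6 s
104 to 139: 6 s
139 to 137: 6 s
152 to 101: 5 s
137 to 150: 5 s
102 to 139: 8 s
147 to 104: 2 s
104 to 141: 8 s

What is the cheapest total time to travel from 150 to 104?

12 s

Running Dijkstra from 150:
150: 0
137: 5  (via 150)
101: 6  (via 137)
141: 10  (via 137)
152: 11  (via 101)
147: 11  (via 141)
139: 11  (via 137)
104: 12  (via 152)
Shortest route: 150–137–101–152–104 = 12 s.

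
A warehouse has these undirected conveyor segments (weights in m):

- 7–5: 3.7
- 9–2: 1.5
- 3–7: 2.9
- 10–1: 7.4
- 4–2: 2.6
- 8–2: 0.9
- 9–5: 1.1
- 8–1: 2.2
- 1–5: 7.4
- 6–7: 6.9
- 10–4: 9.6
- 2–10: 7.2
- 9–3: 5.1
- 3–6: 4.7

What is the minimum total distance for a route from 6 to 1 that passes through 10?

25.9 m

Shortest 6→10: 6–3–9–2–10 = 18.5
Best 10 to 1: 10–1 costing 7.4
Total via 10: 18.5 + 7.4 = 25.9 m.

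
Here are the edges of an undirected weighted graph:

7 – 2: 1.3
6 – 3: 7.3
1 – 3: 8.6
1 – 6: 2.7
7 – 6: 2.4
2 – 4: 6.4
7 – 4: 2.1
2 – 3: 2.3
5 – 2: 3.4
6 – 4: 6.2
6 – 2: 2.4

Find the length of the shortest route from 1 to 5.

Running Dijkstra from 1:
1: 0
6: 2.7  (via 1)
2: 5.1  (via 6)
7: 5.1  (via 6)
4: 7.2  (via 7)
3: 7.4  (via 2)
5: 8.5  (via 2)
Shortest route: 1 → 6 → 2 → 5 = 8.5.

8.5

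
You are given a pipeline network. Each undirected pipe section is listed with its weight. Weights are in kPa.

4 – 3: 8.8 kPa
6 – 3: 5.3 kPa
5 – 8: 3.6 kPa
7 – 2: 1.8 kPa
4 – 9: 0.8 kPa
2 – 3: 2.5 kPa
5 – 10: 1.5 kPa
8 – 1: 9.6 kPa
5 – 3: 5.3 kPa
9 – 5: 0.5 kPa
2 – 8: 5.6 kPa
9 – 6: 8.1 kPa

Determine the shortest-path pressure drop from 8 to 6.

12.2 kPa

Running Dijkstra from 8:
8: 0
5: 3.6  (via 8)
9: 4.1  (via 5)
4: 4.9  (via 9)
10: 5.1  (via 5)
2: 5.6  (via 8)
7: 7.4  (via 2)
3: 8.1  (via 2)
1: 9.6  (via 8)
6: 12.2  (via 9)
Shortest route: 8 → 5 → 9 → 6 = 12.2 kPa.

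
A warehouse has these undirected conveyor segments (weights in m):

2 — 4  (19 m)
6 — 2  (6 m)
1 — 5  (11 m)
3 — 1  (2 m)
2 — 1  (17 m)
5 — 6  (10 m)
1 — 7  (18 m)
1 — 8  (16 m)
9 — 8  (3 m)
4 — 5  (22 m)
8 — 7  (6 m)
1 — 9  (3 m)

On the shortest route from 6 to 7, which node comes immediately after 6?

5

Compare a few routes:
6 - 5 - 1 - 9 - 8 - 7: 10+11+3+3+6 = 33
6 - 2 - 1 - 9 - 8 - 7: 6+17+3+3+6 = 35
6 - 2 - 1 - 7: 6+17+18 = 41
6 - 5 - 1 - 7: 10+11+18 = 39
The minimum is 33 m via 6 - 5 - 1 - 9 - 8 - 7.
So from 6 the first move is to 5.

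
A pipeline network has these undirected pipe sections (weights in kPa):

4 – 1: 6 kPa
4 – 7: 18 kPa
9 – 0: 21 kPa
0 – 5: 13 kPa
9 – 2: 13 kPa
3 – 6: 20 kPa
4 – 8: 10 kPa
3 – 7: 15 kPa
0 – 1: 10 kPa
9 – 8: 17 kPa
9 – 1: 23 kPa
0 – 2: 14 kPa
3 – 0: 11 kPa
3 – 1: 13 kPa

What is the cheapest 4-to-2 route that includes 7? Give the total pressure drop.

Best 4 to 7: 4 → 7 costing 18
Best 7 to 2: 7 → 3 → 0 → 2 costing 40
Total via 7: 18 + 40 = 58 kPa.

58 kPa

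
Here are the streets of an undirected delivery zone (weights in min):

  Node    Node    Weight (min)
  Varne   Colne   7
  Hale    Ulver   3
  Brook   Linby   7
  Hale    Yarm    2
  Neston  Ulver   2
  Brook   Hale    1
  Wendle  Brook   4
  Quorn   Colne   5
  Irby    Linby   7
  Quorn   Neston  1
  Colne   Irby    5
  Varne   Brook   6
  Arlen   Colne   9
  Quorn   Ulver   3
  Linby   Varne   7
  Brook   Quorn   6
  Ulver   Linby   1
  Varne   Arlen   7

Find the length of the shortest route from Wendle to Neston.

Shortest distances from Wendle:
Wendle: 0
Brook: 4  (via Wendle)
Hale: 5  (via Brook)
Yarm: 7  (via Hale)
Ulver: 8  (via Hale)
Linby: 9  (via Ulver)
Neston: 10  (via Ulver)
Shortest route: Wendle–Brook–Hale–Ulver–Neston = 10 min.

10 min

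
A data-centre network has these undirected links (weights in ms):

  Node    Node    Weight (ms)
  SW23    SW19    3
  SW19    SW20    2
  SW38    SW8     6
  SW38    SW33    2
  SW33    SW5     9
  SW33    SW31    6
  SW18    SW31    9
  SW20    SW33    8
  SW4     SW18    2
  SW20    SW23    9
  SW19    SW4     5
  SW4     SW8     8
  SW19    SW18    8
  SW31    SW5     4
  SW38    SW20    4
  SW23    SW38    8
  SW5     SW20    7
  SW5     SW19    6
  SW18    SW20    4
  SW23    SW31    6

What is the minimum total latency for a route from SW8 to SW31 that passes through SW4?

19 ms

Best SW8 to SW4: SW8–SW4 costing 8
Best SW4 to SW31: SW4–SW18–SW31 costing 11
Total via SW4: 8 + 11 = 19 ms.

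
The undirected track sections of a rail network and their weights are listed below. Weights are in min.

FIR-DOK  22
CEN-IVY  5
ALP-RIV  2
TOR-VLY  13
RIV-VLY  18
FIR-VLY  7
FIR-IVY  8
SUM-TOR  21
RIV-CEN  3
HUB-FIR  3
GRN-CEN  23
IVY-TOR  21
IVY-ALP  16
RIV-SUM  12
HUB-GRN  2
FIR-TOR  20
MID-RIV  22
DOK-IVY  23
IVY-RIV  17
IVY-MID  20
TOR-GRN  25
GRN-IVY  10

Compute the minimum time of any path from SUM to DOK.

Compare a few routes:
SUM → RIV → CEN → IVY → FIR → DOK: 12+3+5+8+22 = 50
SUM → RIV → IVY → DOK: 12+17+23 = 52
SUM → RIV → CEN → IVY → DOK: 12+3+5+23 = 43
SUM → RIV → ALP → IVY → DOK: 12+2+16+23 = 53
The minimum is 43 min via SUM → RIV → CEN → IVY → DOK.

43 min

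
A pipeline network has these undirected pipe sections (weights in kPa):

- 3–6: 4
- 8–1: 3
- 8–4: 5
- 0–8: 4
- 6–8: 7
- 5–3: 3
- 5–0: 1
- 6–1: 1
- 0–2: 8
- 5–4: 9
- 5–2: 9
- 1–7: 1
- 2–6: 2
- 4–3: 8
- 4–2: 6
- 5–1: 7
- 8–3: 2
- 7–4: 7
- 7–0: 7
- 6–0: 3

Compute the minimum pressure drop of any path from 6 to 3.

4 kPa

Settle nodes by increasing distance from 6:
6: 0
1: 1  (via 6)
2: 2  (via 6)
7: 2  (via 1)
0: 3  (via 6)
3: 4  (via 6)
Shortest route: 6 → 3 = 4 kPa.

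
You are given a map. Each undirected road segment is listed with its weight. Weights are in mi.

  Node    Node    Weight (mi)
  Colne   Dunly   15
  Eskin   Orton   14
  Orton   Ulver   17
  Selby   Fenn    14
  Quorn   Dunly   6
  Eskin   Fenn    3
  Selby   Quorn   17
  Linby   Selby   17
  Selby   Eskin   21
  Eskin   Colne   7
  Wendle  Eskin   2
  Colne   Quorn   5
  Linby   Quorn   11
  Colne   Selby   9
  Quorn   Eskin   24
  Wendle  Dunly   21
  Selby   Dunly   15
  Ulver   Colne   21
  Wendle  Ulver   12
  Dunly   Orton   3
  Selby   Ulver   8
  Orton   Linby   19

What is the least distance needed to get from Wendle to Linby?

Running Dijkstra from Wendle:
Wendle: 0
Eskin: 2  (via Wendle)
Fenn: 5  (via Eskin)
Colne: 9  (via Eskin)
Ulver: 12  (via Wendle)
Quorn: 14  (via Colne)
Orton: 16  (via Eskin)
Selby: 18  (via Colne)
Dunly: 19  (via Orton)
Linby: 25  (via Quorn)
Shortest route: Wendle → Eskin → Colne → Quorn → Linby = 25 mi.

25 mi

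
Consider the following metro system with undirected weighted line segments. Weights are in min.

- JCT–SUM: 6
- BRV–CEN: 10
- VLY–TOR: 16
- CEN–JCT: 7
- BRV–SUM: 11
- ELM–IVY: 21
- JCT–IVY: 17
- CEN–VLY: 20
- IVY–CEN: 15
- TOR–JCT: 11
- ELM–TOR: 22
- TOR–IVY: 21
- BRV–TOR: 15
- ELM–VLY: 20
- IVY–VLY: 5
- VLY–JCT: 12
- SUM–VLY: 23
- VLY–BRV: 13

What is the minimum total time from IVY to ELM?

Enumerating some paths:
IVY–VLY–ELM: 5+20 = 25
IVY–ELM: 21 = 21
Cheapest is IVY–ELM at 21 min.

21 min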